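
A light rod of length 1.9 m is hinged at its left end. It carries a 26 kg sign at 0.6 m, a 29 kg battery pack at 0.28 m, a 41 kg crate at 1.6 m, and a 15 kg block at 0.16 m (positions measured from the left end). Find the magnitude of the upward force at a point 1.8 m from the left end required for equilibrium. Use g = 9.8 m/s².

F ≈ 499 N

Choose the left end as the axis so the unknown pivot reaction has zero arm there.
Sign: 26 × 9.8 = 254.8 N down at 0.6 m → arm 0.6 m, τ = 254.8 × 0.6 = 152.9 N·m clockwise.
Battery pack: 29 × 9.8 = 284.2 N down at 0.28 m → arm 0.28 m, τ = 284.2 × 0.28 = 79.58 N·m clockwise.
Crate: 41 × 9.8 = 401.8 N down at 1.6 m → arm 1.6 m, τ = 401.8 × 1.6 = 642.9 N·m clockwise.
Block: 15 × 9.8 = 147 N down at 0.16 m → arm 0.16 m, τ = 147 × 0.16 = 23.52 N·m clockwise.
Net moment of the loads = 898.9 N·m clockwise.
The upward force F acts at a point 1.8 m from the left end, arm 1.8 m, giving F × 1.8 counterclockwise.
Balancing moments: F × 1.8 = 898.9, giving F = 898.9 / 1.8 = 499 N.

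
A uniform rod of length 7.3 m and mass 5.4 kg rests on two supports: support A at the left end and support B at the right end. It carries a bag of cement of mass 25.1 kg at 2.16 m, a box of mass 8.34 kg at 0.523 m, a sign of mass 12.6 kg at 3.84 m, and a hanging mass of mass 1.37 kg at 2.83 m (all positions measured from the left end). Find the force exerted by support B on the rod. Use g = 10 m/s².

R_B ≈ 179 N

Sum moments about support A (its reaction then has zero moment arm).
Beam weight: 5.4 × 10 = 54 N down at 3.65 m → arm 3.65 m, τ = 54 × 3.65 = 197.1 N·m clockwise.
Bag of cement: 25.1 × 10 = 251 N down at 2.16 m → arm 2.16 m, τ = 251 × 2.16 = 542.2 N·m clockwise.
Box: 8.34 × 10 = 83.4 N down at 0.523 m → arm 0.523 m, τ = 83.4 × 0.523 = 43.62 N·m clockwise.
Sign: 12.6 × 10 = 126 N down at 3.84 m → arm 3.84 m, τ = 126 × 3.84 = 483.8 N·m clockwise.
Hanging mass: 1.37 × 10 = 13.7 N down at 2.83 m → arm 2.83 m, τ = 13.7 × 2.83 = 38.77 N·m clockwise.
Net load moment about support A = 1305 N·m clockwise.
Reaction R at support B is upward at 7.3 m, arm 7.3 m → moment R × 7.3 counterclockwise.
Στ = 0 ⇒ R × 7.3 = 1305 ⇒ R = 179 N.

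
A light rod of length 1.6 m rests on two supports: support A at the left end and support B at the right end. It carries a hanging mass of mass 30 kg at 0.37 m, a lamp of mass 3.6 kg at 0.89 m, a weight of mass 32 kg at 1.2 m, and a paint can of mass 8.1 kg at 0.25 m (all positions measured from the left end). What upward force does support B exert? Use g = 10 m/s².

Take moments about support A.
Hanging mass: 30 × 10 = 300 N down at 0.37 m → arm 0.37 m, τ = 300 × 0.37 = 111 N·m clockwise.
Lamp: 3.6 × 10 = 36 N down at 0.89 m → arm 0.89 m, τ = 36 × 0.89 = 32.04 N·m clockwise.
Weight: 32 × 10 = 320 N down at 1.2 m → arm 1.2 m, τ = 320 × 1.2 = 384 N·m clockwise.
Paint can: 8.1 × 10 = 81 N down at 0.25 m → arm 0.25 m, τ = 81 × 0.25 = 20.25 N·m clockwise.
Net load moment about support A = 547.3 N·m clockwise.
Reaction R at support B is upward at 1.6 m, arm 1.6 m → moment R × 1.6 counterclockwise.
Balancing moments: R × 1.6 = 547.3, giving R = 342 N.

R_B ≈ 342 N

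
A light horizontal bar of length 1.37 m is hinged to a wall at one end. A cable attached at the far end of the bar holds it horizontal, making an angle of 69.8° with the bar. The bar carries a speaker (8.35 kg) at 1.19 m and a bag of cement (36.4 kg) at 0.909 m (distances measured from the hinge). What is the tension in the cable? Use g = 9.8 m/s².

T ≈ 328 N

Choose the hinge as the axis so the unknown hinge reaction has zero arm there.
Speaker: 8.35 × 9.8 = 81.83 N down at 1.19 m → arm 1.19 m, τ = 81.83 × 1.19 = 97.38 N·m clockwise.
Bag of cement: 36.4 × 9.8 = 356.7 N down at 0.909 m → arm 0.909 m, τ = 356.7 × 0.909 = 324.2 N·m clockwise.
Total clockwise load moment = 421.6 N·m.
The cable tension T acts at 1.37 m; only its component perpendicular to the bar, T sinθ, produces torque. sin 69.8° = 0.9385.
Setting net torque to zero: T × 1.37 × 0.9385 = 421.6 → T = 421.6 / 1.286 = 328 N.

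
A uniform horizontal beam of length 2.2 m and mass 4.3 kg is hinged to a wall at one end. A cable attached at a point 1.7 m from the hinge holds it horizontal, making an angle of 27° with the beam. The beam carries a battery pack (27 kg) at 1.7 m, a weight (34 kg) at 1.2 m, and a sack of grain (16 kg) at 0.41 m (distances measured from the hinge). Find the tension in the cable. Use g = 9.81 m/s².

T ≈ 1250 N

Taking torques about the hinge:
Beam weight: 4.3 × 9.81 = 42.18 N down at 1.1 m → arm 1.1 m, τ = 42.18 × 1.1 = 46.4 N·m clockwise.
Battery pack: 27 × 9.81 = 264.9 N down at 1.7 m → arm 1.7 m, τ = 264.9 × 1.7 = 450.3 N·m clockwise.
Weight: 34 × 9.81 = 333.5 N down at 1.2 m → arm 1.2 m, τ = 333.5 × 1.2 = 400.2 N·m clockwise.
Sack of grain: 16 × 9.81 = 157 N down at 0.41 m → arm 0.41 m, τ = 157 × 0.41 = 64.37 N·m clockwise.
Total clockwise load moment = 961.3 N·m.
The cable tension T acts at 1.7 m; only its component perpendicular to the beam, T sinθ, produces torque. sin 27° = 0.454.
For rotational equilibrium, T × 1.7 × 0.454 = 961.3, so T = 961.3 / 0.7718 = 1250 N.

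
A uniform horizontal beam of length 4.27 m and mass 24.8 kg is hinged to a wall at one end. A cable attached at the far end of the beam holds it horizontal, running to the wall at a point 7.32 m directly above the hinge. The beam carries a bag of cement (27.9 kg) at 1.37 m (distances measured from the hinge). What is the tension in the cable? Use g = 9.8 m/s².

Taking torques about the hinge:
Beam weight: 24.8 × 9.8 = 243 N down at 2.135 m → arm 2.135 m, τ = 243 × 2.135 = 518.8 N·m clockwise.
Bag of cement: 27.9 × 9.8 = 273.4 N down at 1.37 m → arm 1.37 m, τ = 273.4 × 1.37 = 374.6 N·m clockwise.
Total clockwise load moment = 893.4 N·m.
The cable tension T acts at 4.27 m; only its component perpendicular to the beam, T sinθ, produces torque. sinθ = h/√(h²+d²) = 7.32/√(7.32²+4.27²) = 0.8638.
Balancing moments: T × 4.27 × 0.8638 = 893.4, giving T = 893.4 / 3.688 = 242 N.

T ≈ 242 N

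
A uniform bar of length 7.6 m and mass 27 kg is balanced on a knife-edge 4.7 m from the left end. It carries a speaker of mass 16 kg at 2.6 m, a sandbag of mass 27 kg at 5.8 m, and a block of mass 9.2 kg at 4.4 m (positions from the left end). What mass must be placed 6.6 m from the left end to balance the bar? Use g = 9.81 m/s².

m ≈ 16.3 kg

About the knife-edge (at 4.7 m from the left end):
Beam weight: 27 × 9.81 = 264.9 N down at 3.8 m → arm 0.9 m, τ = 264.9 × 0.9 = 238.4 N·m counterclockwise.
Speaker: 16 × 9.81 = 157 N down at 2.6 m → arm 2.1 m, τ = 157 × 2.1 = 329.7 N·m counterclockwise.
Sandbag: 27 × 9.81 = 264.9 N down at 5.8 m → arm 1.1 m, τ = 264.9 × 1.1 = 291.4 N·m clockwise.
Block: 9.2 × 9.81 = 90.25 N down at 4.4 m → arm 0.3 m, τ = 90.25 × 0.3 = 27.07 N·m counterclockwise.
Net moment of known loads = 303.8 N·m counterclockwise.
An unknown mass m at 6.6 m has arm 1.9 m; its moment is m·g·1.9 clockwise.
Balancing moments: m × 9.81 × 1.9 = 303.8, giving m = 303.8 / (9.81 × 1.9) = 16.3 kg.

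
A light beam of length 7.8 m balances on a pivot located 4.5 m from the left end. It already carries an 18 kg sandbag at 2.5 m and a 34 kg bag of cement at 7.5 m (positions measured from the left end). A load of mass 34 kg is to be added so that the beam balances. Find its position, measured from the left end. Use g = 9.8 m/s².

Choose the pivot (at 4.5 m from the left end) as the axis so the support reaction has zero arm there.
Sandbag: 18 × 9.8 = 176.4 N down at 2.5 m → arm 2 m, τ = 176.4 × 2 = 352.8 N·m counterclockwise.
Bag of cement: 34 × 9.8 = 333.2 N down at 7.5 m → arm 3 m, τ = 333.2 × 3 = 999.6 N·m clockwise.
Net moment of existing loads = 646.8 N·m clockwise.
The load weighs 34 × 9.8 = 333.2 N and must supply an equal counterclockwise moment, so its lever arm about the pivot is 646.8 / 333.2 = 1.94 m.
That puts it at 4.5 − 1.94 = 2.56 m from the left end.

x ≈ 2.56 m from the left end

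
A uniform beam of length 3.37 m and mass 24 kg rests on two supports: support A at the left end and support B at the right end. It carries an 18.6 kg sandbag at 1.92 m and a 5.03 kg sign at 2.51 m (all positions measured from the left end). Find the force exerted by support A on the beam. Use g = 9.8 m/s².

R_A ≈ 209 N

Sum moments about support B (its reaction then has zero moment arm).
Beam weight: 24 × 9.8 = 235.2 N down at 1.685 m → arm 1.685 m, τ = 235.2 × 1.685 = 396.3 N·m counterclockwise.
Sandbag: 18.6 × 9.8 = 182.3 N down at 1.92 m → arm 1.45 m, τ = 182.3 × 1.45 = 264.3 N·m counterclockwise.
Sign: 5.03 × 9.8 = 49.29 N down at 2.51 m → arm 0.86 m, τ = 49.29 × 0.86 = 42.39 N·m counterclockwise.
Net load moment about support B = 703 N·m counterclockwise.
Reaction R at support A is upward at 0 m, arm 3.37 m → moment R × 3.37 clockwise.
Balancing moments: R × 3.37 = 703, giving R = 209 N.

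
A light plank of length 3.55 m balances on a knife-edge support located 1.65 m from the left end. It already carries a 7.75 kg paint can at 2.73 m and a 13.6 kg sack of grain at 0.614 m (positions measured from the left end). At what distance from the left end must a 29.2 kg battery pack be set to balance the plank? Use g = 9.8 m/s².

Choose the knife-edge support (at 1.65 m from the left end) as the axis so the support reaction has zero arm there.
Paint can: 7.75 × 9.8 = 75.95 N down at 2.73 m → arm 1.08 m, τ = 75.95 × 1.08 = 82.03 N·m clockwise.
Sack of grain: 13.6 × 9.8 = 133.3 N down at 0.614 m → arm 1.036 m, τ = 133.3 × 1.036 = 138.1 N·m counterclockwise.
Net moment of existing loads = 56.07 N·m counterclockwise.
The battery pack weighs 29.2 × 9.8 = 286.2 N and must supply an equal clockwise moment, so its lever arm about the knife-edge support is 56.07 / 286.2 = 0.196 m.
That puts it at 1.65 + 0.196 = 1.85 m from the left end.

x ≈ 1.85 m from the left end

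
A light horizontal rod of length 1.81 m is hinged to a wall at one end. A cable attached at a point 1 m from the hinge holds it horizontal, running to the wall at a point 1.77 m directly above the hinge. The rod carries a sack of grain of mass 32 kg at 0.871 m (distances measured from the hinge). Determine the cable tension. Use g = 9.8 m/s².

T ≈ 314 N

Take moments about the hinge.
Sack of grain: 32 × 9.8 = 313.6 N down at 0.871 m → arm 0.871 m, τ = 313.6 × 0.871 = 273.1 N·m clockwise.
Total clockwise load moment = 273.1 N·m.
The cable tension T acts at 1 m; only its component perpendicular to the rod, T sinθ, produces torque. sinθ = h/√(h²+d²) = 1.77/√(1.77²+1²) = 0.8707.
For rotational equilibrium, T × 1 × 0.8707 = 273.1, so T = 273.1 / 0.8707 = 314 N.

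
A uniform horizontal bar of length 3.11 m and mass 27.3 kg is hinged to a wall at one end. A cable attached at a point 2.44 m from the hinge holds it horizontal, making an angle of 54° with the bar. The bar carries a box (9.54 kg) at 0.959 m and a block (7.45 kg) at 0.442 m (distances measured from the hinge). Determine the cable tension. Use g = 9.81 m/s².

Choose the hinge as the axis so the unknown hinge reaction has zero arm there.
Beam weight: 27.3 × 9.81 = 267.8 N down at 1.555 m → arm 1.555 m, τ = 267.8 × 1.555 = 416.4 N·m clockwise.
Box: 9.54 × 9.81 = 93.59 N down at 0.959 m → arm 0.959 m, τ = 93.59 × 0.959 = 89.75 N·m clockwise.
Block: 7.45 × 9.81 = 73.08 N down at 0.442 m → arm 0.442 m, τ = 73.08 × 0.442 = 32.3 N·m clockwise.
Total clockwise load moment = 538.4 N·m.
The cable tension T acts at 2.44 m; only its component perpendicular to the bar, T sinθ, produces torque. sin 54° = 0.809.
Balancing moments: T × 2.44 × 0.809 = 538.4, giving T = 538.4 / 1.974 = 273 N.

T ≈ 273 N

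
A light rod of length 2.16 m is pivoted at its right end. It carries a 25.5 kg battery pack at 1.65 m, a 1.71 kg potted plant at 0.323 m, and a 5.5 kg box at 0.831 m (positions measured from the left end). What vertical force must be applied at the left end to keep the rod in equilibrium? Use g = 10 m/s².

Take moments about the right end.
Battery pack: 25.5 × 10 = 255 N down at 1.65 m → arm 0.51 m, τ = 255 × 0.51 = 130.1 N·m counterclockwise.
Potted plant: 1.71 × 10 = 17.1 N down at 0.323 m → arm 1.837 m, τ = 17.1 × 1.837 = 31.41 N·m counterclockwise.
Box: 5.5 × 10 = 55 N down at 0.831 m → arm 1.329 m, τ = 55 × 1.329 = 73.09 N·m counterclockwise.
Net moment of the loads = 234.6 N·m counterclockwise.
The upward force F acts at the left end, arm 2.16 m, giving F × 2.16 clockwise.
For rotational equilibrium, F × 2.16 = 234.6, so F = 234.6 / 2.16 = 109 N.

F ≈ 109 N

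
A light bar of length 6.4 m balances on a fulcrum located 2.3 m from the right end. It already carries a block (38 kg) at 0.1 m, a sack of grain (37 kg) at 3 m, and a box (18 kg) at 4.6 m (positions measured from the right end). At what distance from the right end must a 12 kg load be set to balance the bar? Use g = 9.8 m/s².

x ≈ 3.66 m from the right end

Taking torques about the fulcrum (at 2.3 m from the right end):
Block: 38 × 9.8 = 372.4 N down at 0.1 m → arm 2.2 m, τ = 372.4 × 2.2 = 819.3 N·m clockwise.
Sack of grain: 37 × 9.8 = 362.6 N down at 3 m → arm 0.7 m, τ = 362.6 × 0.7 = 253.8 N·m counterclockwise.
Box: 18 × 9.8 = 176.4 N down at 4.6 m → arm 2.3 m, τ = 176.4 × 2.3 = 405.7 N·m counterclockwise.
Net moment of existing loads = 159.8 N·m clockwise.
The load weighs 12 × 9.8 = 117.6 N and must supply an equal counterclockwise moment, so its lever arm about the fulcrum is 159.8 / 117.6 = 1.36 m.
That puts it at 2.3 + 1.36 = 3.66 m from the right end.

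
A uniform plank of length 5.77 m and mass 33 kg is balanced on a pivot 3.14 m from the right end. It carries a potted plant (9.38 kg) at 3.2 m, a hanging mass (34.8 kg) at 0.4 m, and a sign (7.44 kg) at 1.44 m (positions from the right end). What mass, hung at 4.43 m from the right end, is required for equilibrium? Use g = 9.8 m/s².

m ≈ 89.8 kg

Sum moments about the pivot (at 3.14 m from the right end) (the support reaction has zero arm there).
Beam weight: 33 × 9.8 = 323.4 N down at 2.885 m → arm 0.255 m, τ = 323.4 × 0.255 = 82.47 N·m clockwise.
Potted plant: 9.38 × 9.8 = 91.92 N down at 3.2 m → arm 0.06 m, τ = 91.92 × 0.06 = 5.515 N·m counterclockwise.
Hanging mass: 34.8 × 9.8 = 341 N down at 0.4 m → arm 2.74 m, τ = 341 × 2.74 = 934.3 N·m clockwise.
Sign: 7.44 × 9.8 = 72.91 N down at 1.44 m → arm 1.7 m, τ = 72.91 × 1.7 = 123.9 N·m clockwise.
Net moment of known loads = 1135 N·m clockwise.
An unknown mass m at 4.43 m has arm 1.29 m; its moment is m·g·1.29 counterclockwise.
For rotational equilibrium, m × 9.8 × 1.29 = 1135, so m = 1135 / (9.8 × 1.29) = 89.8 kg.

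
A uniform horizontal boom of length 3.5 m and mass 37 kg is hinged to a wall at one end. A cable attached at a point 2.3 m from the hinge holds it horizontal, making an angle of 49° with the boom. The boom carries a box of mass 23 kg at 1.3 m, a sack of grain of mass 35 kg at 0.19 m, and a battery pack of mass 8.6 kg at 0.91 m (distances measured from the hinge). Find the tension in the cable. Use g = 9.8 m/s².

T ≈ 616 N

Taking torques about the hinge:
Beam weight: 37 × 9.8 = 362.6 N down at 1.75 m → arm 1.75 m, τ = 362.6 × 1.75 = 634.6 N·m clockwise.
Box: 23 × 9.8 = 225.4 N down at 1.3 m → arm 1.3 m, τ = 225.4 × 1.3 = 293 N·m clockwise.
Sack of grain: 35 × 9.8 = 343 N down at 0.19 m → arm 0.19 m, τ = 343 × 0.19 = 65.17 N·m clockwise.
Battery pack: 8.6 × 9.8 = 84.28 N down at 0.91 m → arm 0.91 m, τ = 84.28 × 0.91 = 76.69 N·m clockwise.
Total clockwise load moment = 1069 N·m.
The cable tension T acts at 2.3 m; only its component perpendicular to the boom, T sinθ, produces torque. sin 49° = 0.7547.
Setting net torque to zero: T × 2.3 × 0.7547 = 1069 → T = 1069 / 1.736 = 616 N.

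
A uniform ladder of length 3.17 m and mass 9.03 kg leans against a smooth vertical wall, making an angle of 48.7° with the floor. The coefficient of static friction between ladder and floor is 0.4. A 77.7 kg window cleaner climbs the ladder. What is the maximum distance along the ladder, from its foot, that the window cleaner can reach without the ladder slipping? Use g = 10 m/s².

d ≈ 1.43 m

Take moments about the foot of the ladder.
Ladder weight 9.03×10 = 90.3 N acts at 1.585 m along the ladder; its horizontal arm is 1.585·cos48.7° = 1.046 m → τ = 94.45 N·m clockwise.
Window cleaner weight 77.7×10 = 777 N at distance d → arm d·cos48.7° → τ = 777·d·0.66 clockwise.
Wall normal N at the top has arm L sinθ = 2.382 m counterclockwise, so Στ = 0 gives N·2.382 = 94.45 + 512.8·d.
ΣFy = 0 ⇒ N_floor = 867.3 N, so the maximum friction is μ_s·N_floor = 0.4×867.3 = 346.9 N. ΣFx = 0 ⇒ N_wall = f, so at the slipping point N = 346.9 N.
Substituting: 346.9×2.382 = 94.45 + 512.8·d ⇒ d = (826.3 − 94.45) / 512.8 = 1.43 m.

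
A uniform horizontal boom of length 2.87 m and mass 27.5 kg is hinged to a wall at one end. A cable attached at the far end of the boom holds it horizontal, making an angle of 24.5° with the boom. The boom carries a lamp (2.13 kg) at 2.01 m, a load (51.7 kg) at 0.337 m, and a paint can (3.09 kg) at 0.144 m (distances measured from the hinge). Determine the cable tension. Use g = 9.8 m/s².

Take moments about the hinge.
Beam weight: 27.5 × 9.8 = 269.5 N down at 1.435 m → arm 1.435 m, τ = 269.5 × 1.435 = 386.7 N·m clockwise.
Lamp: 2.13 × 9.8 = 20.87 N down at 2.01 m → arm 2.01 m, τ = 20.87 × 2.01 = 41.95 N·m clockwise.
Load: 51.7 × 9.8 = 506.7 N down at 0.337 m → arm 0.337 m, τ = 506.7 × 0.337 = 170.8 N·m clockwise.
Paint can: 3.09 × 9.8 = 30.28 N down at 0.144 m → arm 0.144 m, τ = 30.28 × 0.144 = 4.36 N·m clockwise.
Total clockwise load moment = 603.8 N·m.
The cable tension T acts at 2.87 m; only its component perpendicular to the boom, T sinθ, produces torque. sin 24.5° = 0.4147.
Balancing moments: T × 2.87 × 0.4147 = 603.8, giving T = 603.8 / 1.19 = 507 N.

T ≈ 507 N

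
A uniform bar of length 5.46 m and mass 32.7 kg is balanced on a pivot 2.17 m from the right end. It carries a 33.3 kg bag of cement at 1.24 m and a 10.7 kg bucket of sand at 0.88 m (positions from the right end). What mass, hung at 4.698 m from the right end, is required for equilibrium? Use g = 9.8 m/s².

Take moments about the pivot (at 2.17 m from the right end).
Beam weight: 32.7 × 9.8 = 320.5 N down at 2.73 m → arm 0.56 m, τ = 320.5 × 0.56 = 179.5 N·m counterclockwise.
Bag of cement: 33.3 × 9.8 = 326.3 N down at 1.24 m → arm 0.93 m, τ = 326.3 × 0.93 = 303.5 N·m clockwise.
Bucket of sand: 10.7 × 9.8 = 104.9 N down at 0.88 m → arm 1.29 m, τ = 104.9 × 1.29 = 135.3 N·m clockwise.
Net moment of known loads = 259.3 N·m clockwise.
An unknown mass m at 4.698 m has arm 2.528 m; its moment is m·g·2.528 counterclockwise.
Balancing moments: m × 9.8 × 2.528 = 259.3, giving m = 259.3 / (9.8 × 2.528) = 10.5 kg.

m ≈ 10.5 kg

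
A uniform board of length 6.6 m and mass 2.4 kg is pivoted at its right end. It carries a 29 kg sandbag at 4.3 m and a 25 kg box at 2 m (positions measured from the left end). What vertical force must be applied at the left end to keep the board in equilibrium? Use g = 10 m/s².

About the right end:
Beam weight: 2.4 × 10 = 24 N down at 3.3 m → arm 3.3 m, τ = 24 × 3.3 = 79.2 N·m counterclockwise.
Sandbag: 29 × 10 = 290 N down at 4.3 m → arm 2.3 m, τ = 290 × 2.3 = 667 N·m counterclockwise.
Box: 25 × 10 = 250 N down at 2 m → arm 4.6 m, τ = 250 × 4.6 = 1150 N·m counterclockwise.
Net moment of the loads = 1896 N·m counterclockwise.
The upward force F acts at the left end, arm 6.6 m, giving F × 6.6 clockwise.
Setting net torque to zero: F × 6.6 = 1896 → F = 1896 / 6.6 = 287 N.

F ≈ 287 N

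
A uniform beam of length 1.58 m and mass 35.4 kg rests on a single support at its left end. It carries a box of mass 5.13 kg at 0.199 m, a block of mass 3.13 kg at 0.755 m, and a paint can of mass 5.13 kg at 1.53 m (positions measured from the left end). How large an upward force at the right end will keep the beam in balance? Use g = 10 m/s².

Choose the left end as the axis so the unknown pivot reaction has zero arm there.
Beam weight: 35.4 × 10 = 354 N down at 0.79 m → arm 0.79 m, τ = 354 × 0.79 = 279.7 N·m clockwise.
Box: 5.13 × 10 = 51.3 N down at 0.199 m → arm 0.199 m, τ = 51.3 × 0.199 = 10.21 N·m clockwise.
Block: 3.13 × 10 = 31.3 N down at 0.755 m → arm 0.755 m, τ = 31.3 × 0.755 = 23.63 N·m clockwise.
Paint can: 5.13 × 10 = 51.3 N down at 1.53 m → arm 1.53 m, τ = 51.3 × 1.53 = 78.49 N·m clockwise.
Net moment of the loads = 392 N·m clockwise.
The upward force F acts at the right end, arm 1.58 m, giving F × 1.58 counterclockwise.
For rotational equilibrium, F × 1.58 = 392, so F = 392 / 1.58 = 248 N.

F ≈ 248 N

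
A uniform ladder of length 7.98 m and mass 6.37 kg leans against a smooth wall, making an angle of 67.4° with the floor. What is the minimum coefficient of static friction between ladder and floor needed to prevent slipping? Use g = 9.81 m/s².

Sum moments about the foot of the ladder (the floor normal and friction both act there and drop out).
Ladder weight 6.37×9.81 = 62.49 N acts at 3.99 m along the ladder; its horizontal arm is 3.99·cos67.4° = 1.533 m → τ = 95.8 N·m clockwise.
Wall normal N acts horizontally at the top; its moment arm is the height L sinθ = 7.98·sin67.4° = 7.367 m, counterclockwise.
Balancing moments: N × 7.367 = 95.8, giving N = 13 N.
ΣFx = 0 ⇒ f = N_wall = 13 N. ΣFy = 0 ⇒ N_floor = 62.49 N.
μ_min = f / N_floor = 13 / 62.49 = 0.208.

μ_min ≈ 0.208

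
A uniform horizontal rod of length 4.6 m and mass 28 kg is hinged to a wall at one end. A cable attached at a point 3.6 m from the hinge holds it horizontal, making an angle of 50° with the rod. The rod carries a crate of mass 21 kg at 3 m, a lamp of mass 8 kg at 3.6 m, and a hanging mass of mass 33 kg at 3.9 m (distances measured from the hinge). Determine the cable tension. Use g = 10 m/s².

T ≈ 1030 N

Take moments about the hinge.
Beam weight: 28 × 10 = 280 N down at 2.3 m → arm 2.3 m, τ = 280 × 2.3 = 644 N·m clockwise.
Crate: 21 × 10 = 210 N down at 3 m → arm 3 m, τ = 210 × 3 = 630 N·m clockwise.
Lamp: 8 × 10 = 80 N down at 3.6 m → arm 3.6 m, τ = 80 × 3.6 = 288 N·m clockwise.
Hanging mass: 33 × 10 = 330 N down at 3.9 m → arm 3.9 m, τ = 330 × 3.9 = 1287 N·m clockwise.
Total clockwise load moment = 2849 N·m.
The cable tension T acts at 3.6 m; only its component perpendicular to the rod, T sinθ, produces torque. sin 50° = 0.766.
For rotational equilibrium, T × 3.6 × 0.766 = 2849, so T = 2849 / 2.758 = 1030 N.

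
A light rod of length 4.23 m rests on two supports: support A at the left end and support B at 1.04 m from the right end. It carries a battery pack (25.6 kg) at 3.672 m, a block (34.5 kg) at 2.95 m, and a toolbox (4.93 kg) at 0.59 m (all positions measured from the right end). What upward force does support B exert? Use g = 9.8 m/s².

R_B ≈ 235 N

Taking torques about support A:
Battery pack: 25.6 × 9.8 = 250.9 N down at 3.672 m → arm 0.558 m, τ = 250.9 × 0.558 = 140 N·m clockwise.
Block: 34.5 × 9.8 = 338.1 N down at 2.95 m → arm 1.28 m, τ = 338.1 × 1.28 = 432.8 N·m clockwise.
Toolbox: 4.93 × 9.8 = 48.31 N down at 0.59 m → arm 3.64 m, τ = 48.31 × 3.64 = 175.8 N·m clockwise.
Net load moment about support A = 748.6 N·m clockwise.
Reaction R at support B is upward at 1.04 m, arm 3.19 m → moment R × 3.19 counterclockwise.
Balancing moments: R × 3.19 = 748.6, giving R = 235 N.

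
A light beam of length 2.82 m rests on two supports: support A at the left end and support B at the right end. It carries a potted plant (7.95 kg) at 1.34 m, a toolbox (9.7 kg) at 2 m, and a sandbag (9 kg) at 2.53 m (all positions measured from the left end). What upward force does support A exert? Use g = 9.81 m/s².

R_A ≈ 77.7 N

Taking torques about support B:
Potted plant: 7.95 × 9.81 = 77.99 N down at 1.34 m → arm 1.48 m, τ = 77.99 × 1.48 = 115.4 N·m counterclockwise.
Toolbox: 9.7 × 9.81 = 95.16 N down at 2 m → arm 0.82 m, τ = 95.16 × 0.82 = 78.03 N·m counterclockwise.
Sandbag: 9 × 9.81 = 88.29 N down at 2.53 m → arm 0.29 m, τ = 88.29 × 0.29 = 25.6 N·m counterclockwise.
Net load moment about support B = 219 N·m counterclockwise.
Reaction R at support A is upward at 0 m, arm 2.82 m → moment R × 2.82 clockwise.
Setting net torque to zero: R × 2.82 = 219 → R = 77.7 N.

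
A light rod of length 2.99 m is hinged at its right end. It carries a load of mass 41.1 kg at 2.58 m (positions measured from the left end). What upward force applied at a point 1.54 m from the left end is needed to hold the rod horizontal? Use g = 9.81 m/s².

About the right end:
Load: 41.1 × 9.81 = 403.2 N down at 2.58 m → arm 0.41 m, τ = 403.2 × 0.41 = 165.3 N·m counterclockwise.
Net moment of the loads = 165.3 N·m counterclockwise.
The upward force F acts at a point 1.54 m from the left end, arm 1.45 m, giving F × 1.45 clockwise.
Balancing moments: F × 1.45 = 165.3, giving F = 165.3 / 1.45 = 114 N.

F ≈ 114 N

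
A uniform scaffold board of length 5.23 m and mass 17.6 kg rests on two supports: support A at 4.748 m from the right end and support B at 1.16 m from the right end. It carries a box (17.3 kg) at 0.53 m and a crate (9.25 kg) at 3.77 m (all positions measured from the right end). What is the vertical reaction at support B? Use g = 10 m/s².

Taking torques about support A:
Beam weight: 17.6 × 10 = 176 N down at 2.615 m → arm 2.133 m, τ = 176 × 2.133 = 375.4 N·m clockwise.
Box: 17.3 × 10 = 173 N down at 0.53 m → arm 4.218 m, τ = 173 × 4.218 = 729.7 N·m clockwise.
Crate: 9.25 × 10 = 92.5 N down at 3.77 m → arm 0.978 m, τ = 92.5 × 0.978 = 90.47 N·m clockwise.
Net load moment about support A = 1196 N·m clockwise.
Reaction R at support B is upward at 1.16 m, arm 3.588 m → moment R × 3.588 counterclockwise.
For rotational equilibrium, R × 3.588 = 1196, so R = 333 N.

R_B ≈ 333 N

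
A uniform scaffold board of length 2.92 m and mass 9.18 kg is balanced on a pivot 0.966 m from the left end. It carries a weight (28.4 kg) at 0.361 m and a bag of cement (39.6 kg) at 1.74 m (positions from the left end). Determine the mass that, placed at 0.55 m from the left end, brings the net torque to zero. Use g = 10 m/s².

Choose the pivot (at 0.966 m from the left end) as the axis so the support reaction has zero arm there.
Beam weight: 9.18 × 10 = 91.8 N down at 1.46 m → arm 0.494 m, τ = 91.8 × 0.494 = 45.35 N·m clockwise.
Weight: 28.4 × 10 = 284 N down at 0.361 m → arm 0.605 m, τ = 284 × 0.605 = 171.8 N·m counterclockwise.
Bag of cement: 39.6 × 10 = 396 N down at 1.74 m → arm 0.774 m, τ = 396 × 0.774 = 306.5 N·m clockwise.
Net moment of known loads = 180 N·m clockwise.
An unknown mass m at 0.55 m has arm 0.416 m; its moment is m·g·0.416 counterclockwise.
For rotational equilibrium, m × 10 × 0.416 = 180, so m = 180 / (10 × 0.416) = 43.3 kg.

m ≈ 43.3 kg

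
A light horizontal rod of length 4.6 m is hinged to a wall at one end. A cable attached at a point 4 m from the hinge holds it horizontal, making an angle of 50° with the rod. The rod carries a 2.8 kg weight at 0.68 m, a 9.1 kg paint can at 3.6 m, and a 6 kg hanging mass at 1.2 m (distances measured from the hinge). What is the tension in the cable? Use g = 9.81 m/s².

T ≈ 134 N

About the hinge:
Weight: 2.8 × 9.81 = 27.47 N down at 0.68 m → arm 0.68 m, τ = 27.47 × 0.68 = 18.68 N·m clockwise.
Paint can: 9.1 × 9.81 = 89.27 N down at 3.6 m → arm 3.6 m, τ = 89.27 × 3.6 = 321.4 N·m clockwise.
Hanging mass: 6 × 9.81 = 58.86 N down at 1.2 m → arm 1.2 m, τ = 58.86 × 1.2 = 70.63 N·m clockwise.
Total clockwise load moment = 410.7 N·m.
The cable tension T acts at 4 m; only its component perpendicular to the rod, T sinθ, produces torque. sin 50° = 0.766.
For rotational equilibrium, T × 4 × 0.766 = 410.7, so T = 410.7 / 3.064 = 134 N.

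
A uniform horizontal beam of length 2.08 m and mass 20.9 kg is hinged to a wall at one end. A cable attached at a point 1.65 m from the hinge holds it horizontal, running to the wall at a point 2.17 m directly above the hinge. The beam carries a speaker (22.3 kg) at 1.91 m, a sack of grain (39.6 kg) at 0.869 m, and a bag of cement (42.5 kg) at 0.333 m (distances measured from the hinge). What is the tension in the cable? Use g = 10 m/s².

T ≈ 860 N

About the hinge:
Beam weight: 20.9 × 10 = 209 N down at 1.04 m → arm 1.04 m, τ = 209 × 1.04 = 217.4 N·m clockwise.
Speaker: 22.3 × 10 = 223 N down at 1.91 m → arm 1.91 m, τ = 223 × 1.91 = 425.9 N·m clockwise.
Sack of grain: 39.6 × 10 = 396 N down at 0.869 m → arm 0.869 m, τ = 396 × 0.869 = 344.1 N·m clockwise.
Bag of cement: 42.5 × 10 = 425 N down at 0.333 m → arm 0.333 m, τ = 425 × 0.333 = 141.5 N·m clockwise.
Total clockwise load moment = 1129 N·m.
The cable tension T acts at 1.65 m; only its component perpendicular to the beam, T sinθ, produces torque. sinθ = h/√(h²+d²) = 2.17/√(2.17²+1.65²) = 0.796.
Setting net torque to zero: T × 1.65 × 0.796 = 1129 → T = 1129 / 1.313 = 860 N.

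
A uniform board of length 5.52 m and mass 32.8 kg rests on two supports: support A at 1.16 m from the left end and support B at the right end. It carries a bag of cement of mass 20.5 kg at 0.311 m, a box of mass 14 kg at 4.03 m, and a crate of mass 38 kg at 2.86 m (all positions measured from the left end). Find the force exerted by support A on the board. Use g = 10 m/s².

R_A ≈ 732 N

About support B:
Beam weight: 32.8 × 10 = 328 N down at 2.76 m → arm 2.76 m, τ = 328 × 2.76 = 905.3 N·m counterclockwise.
Bag of cement: 20.5 × 10 = 205 N down at 0.311 m → arm 5.209 m, τ = 205 × 5.209 = 1068 N·m counterclockwise.
Box: 14 × 10 = 140 N down at 4.03 m → arm 1.49 m, τ = 140 × 1.49 = 208.6 N·m counterclockwise.
Crate: 38 × 10 = 380 N down at 2.86 m → arm 2.66 m, τ = 380 × 2.66 = 1011 N·m counterclockwise.
Net load moment about support B = 3193 N·m counterclockwise.
Reaction R at support A is upward at 1.16 m, arm 4.36 m → moment R × 4.36 clockwise.
For rotational equilibrium, R × 4.36 = 3193, so R = 732 N.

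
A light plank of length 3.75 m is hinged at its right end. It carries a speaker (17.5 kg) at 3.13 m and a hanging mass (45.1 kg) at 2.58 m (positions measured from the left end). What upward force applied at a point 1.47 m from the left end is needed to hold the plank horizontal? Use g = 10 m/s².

F ≈ 279 N

Choose the right end as the axis so the unknown pivot reaction has zero arm there.
Speaker: 17.5 × 10 = 175 N down at 3.13 m → arm 0.62 m, τ = 175 × 0.62 = 108.5 N·m counterclockwise.
Hanging mass: 45.1 × 10 = 451 N down at 2.58 m → arm 1.17 m, τ = 451 × 1.17 = 527.7 N·m counterclockwise.
Net moment of the loads = 636.2 N·m counterclockwise.
The upward force F acts at a point 1.47 m from the left end, arm 2.28 m, giving F × 2.28 clockwise.
Setting net torque to zero: F × 2.28 = 636.2 → F = 636.2 / 2.28 = 279 N.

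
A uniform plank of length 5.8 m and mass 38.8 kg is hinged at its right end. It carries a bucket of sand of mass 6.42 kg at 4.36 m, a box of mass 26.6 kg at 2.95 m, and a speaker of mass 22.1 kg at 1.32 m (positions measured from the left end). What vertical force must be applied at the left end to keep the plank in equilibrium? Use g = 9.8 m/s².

F ≈ 501 N

About the right end:
Beam weight: 38.8 × 9.8 = 380.2 N down at 2.9 m → arm 2.9 m, τ = 380.2 × 2.9 = 1103 N·m counterclockwise.
Bucket of sand: 6.42 × 9.8 = 62.92 N down at 4.36 m → arm 1.44 m, τ = 62.92 × 1.44 = 90.6 N·m counterclockwise.
Box: 26.6 × 9.8 = 260.7 N down at 2.95 m → arm 2.85 m, τ = 260.7 × 2.85 = 743 N·m counterclockwise.
Speaker: 22.1 × 9.8 = 216.6 N down at 1.32 m → arm 4.48 m, τ = 216.6 × 4.48 = 970.4 N·m counterclockwise.
Net moment of the loads = 2907 N·m counterclockwise.
The upward force F acts at the left end, arm 5.8 m, giving F × 5.8 clockwise.
Setting net torque to zero: F × 5.8 = 2907 → F = 2907 / 5.8 = 501 N.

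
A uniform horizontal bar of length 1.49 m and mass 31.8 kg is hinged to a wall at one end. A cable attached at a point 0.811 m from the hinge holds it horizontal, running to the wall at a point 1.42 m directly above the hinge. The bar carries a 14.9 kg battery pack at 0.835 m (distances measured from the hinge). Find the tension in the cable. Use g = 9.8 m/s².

T ≈ 503 N

About the hinge:
Beam weight: 31.8 × 9.8 = 311.6 N down at 0.745 m → arm 0.745 m, τ = 311.6 × 0.745 = 232.1 N·m clockwise.
Battery pack: 14.9 × 9.8 = 146 N down at 0.835 m → arm 0.835 m, τ = 146 × 0.835 = 121.9 N·m clockwise.
Total clockwise load moment = 354 N·m.
The cable tension T acts at 0.811 m; only its component perpendicular to the bar, T sinθ, produces torque. sinθ = h/√(h²+d²) = 1.42/√(1.42²+0.811²) = 0.8684.
Στ = 0 ⇒ T × 0.811 × 0.8684 = 354 ⇒ T = 354 / 0.7043 = 503 N.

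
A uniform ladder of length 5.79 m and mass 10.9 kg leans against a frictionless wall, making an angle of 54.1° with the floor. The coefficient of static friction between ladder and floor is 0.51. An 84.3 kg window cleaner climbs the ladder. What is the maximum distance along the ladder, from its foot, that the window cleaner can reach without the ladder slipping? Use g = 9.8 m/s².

Choose the foot of the ladder as the axis so the floor normal and friction both act there and drop out.
Ladder weight 10.9×9.8 = 106.8 N acts at 2.895 m along the ladder; its horizontal arm is 2.895·cos54.1° = 1.698 m → τ = 181.3 N·m clockwise.
Window cleaner weight 84.3×9.8 = 826.1 N at distance d → arm d·cos54.1° → τ = 826.1·d·0.5864 clockwise.
Wall normal N at the top has arm L sinθ = 4.69 m counterclockwise, so Στ = 0 gives N·4.69 = 181.3 + 484.4·d.
ΣFy = 0 ⇒ N_floor = 932.9 N, so the maximum friction is μ_s·N_floor = 0.51×932.9 = 475.8 N. ΣFx = 0 ⇒ N_wall = f, so at the slipping point N = 475.8 N.
Substituting: 475.8×4.69 = 181.3 + 484.4·d ⇒ d = (2232 − 181.3) / 484.4 = 4.23 m.

d ≈ 4.23 m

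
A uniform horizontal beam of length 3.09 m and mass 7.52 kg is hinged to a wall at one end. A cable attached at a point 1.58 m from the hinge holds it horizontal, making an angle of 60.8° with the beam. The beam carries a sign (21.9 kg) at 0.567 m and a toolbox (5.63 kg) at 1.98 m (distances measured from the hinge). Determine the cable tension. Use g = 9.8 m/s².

T ≈ 250 N

Taking torques about the hinge:
Beam weight: 7.52 × 9.8 = 73.7 N down at 1.545 m → arm 1.545 m, τ = 73.7 × 1.545 = 113.9 N·m clockwise.
Sign: 21.9 × 9.8 = 214.6 N down at 0.567 m → arm 0.567 m, τ = 214.6 × 0.567 = 121.7 N·m clockwise.
Toolbox: 5.63 × 9.8 = 55.17 N down at 1.98 m → arm 1.98 m, τ = 55.17 × 1.98 = 109.2 N·m clockwise.
Total clockwise load moment = 344.8 N·m.
The cable tension T acts at 1.58 m; only its component perpendicular to the beam, T sinθ, produces torque. sin 60.8° = 0.8729.
Setting net torque to zero: T × 1.58 × 0.8729 = 344.8 → T = 344.8 / 1.379 = 250 N.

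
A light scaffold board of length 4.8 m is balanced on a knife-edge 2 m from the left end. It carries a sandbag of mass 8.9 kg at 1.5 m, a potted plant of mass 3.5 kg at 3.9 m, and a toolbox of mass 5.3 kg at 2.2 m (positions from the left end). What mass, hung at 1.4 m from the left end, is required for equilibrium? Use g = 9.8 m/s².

m ≈ 5.43 kg

Sum moments about the knife-edge (at 2 m from the left end) (the support reaction has zero arm there).
Sandbag: 8.9 × 9.8 = 87.22 N down at 1.5 m → arm 0.5 m, τ = 87.22 × 0.5 = 43.61 N·m counterclockwise.
Potted plant: 3.5 × 9.8 = 34.3 N down at 3.9 m → arm 1.9 m, τ = 34.3 × 1.9 = 65.17 N·m clockwise.
Toolbox: 5.3 × 9.8 = 51.94 N down at 2.2 m → arm 0.2 m, τ = 51.94 × 0.2 = 10.39 N·m clockwise.
Net moment of known loads = 31.95 N·m clockwise.
An unknown mass m at 1.4 m has arm 0.6 m; its moment is m·g·0.6 counterclockwise.
Setting net torque to zero: m × 9.8 × 0.6 = 31.95 → m = 31.95 / (9.8 × 0.6) = 5.43 kg.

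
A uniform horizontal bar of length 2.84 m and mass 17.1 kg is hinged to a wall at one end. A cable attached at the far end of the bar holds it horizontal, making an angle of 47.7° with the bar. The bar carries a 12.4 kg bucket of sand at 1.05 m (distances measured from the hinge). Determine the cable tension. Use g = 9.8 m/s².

T ≈ 174 N

Sum moments about the hinge (the unknown hinge reaction has zero arm there).
Beam weight: 17.1 × 9.8 = 167.6 N down at 1.42 m → arm 1.42 m, τ = 167.6 × 1.42 = 238 N·m clockwise.
Bucket of sand: 12.4 × 9.8 = 121.5 N down at 1.05 m → arm 1.05 m, τ = 121.5 × 1.05 = 127.6 N·m clockwise.
Total clockwise load moment = 365.6 N·m.
The cable tension T acts at 2.84 m; only its component perpendicular to the bar, T sinθ, produces torque. sin 47.7° = 0.7396.
Setting net torque to zero: T × 2.84 × 0.7396 = 365.6 → T = 365.6 / 2.1 = 174 N.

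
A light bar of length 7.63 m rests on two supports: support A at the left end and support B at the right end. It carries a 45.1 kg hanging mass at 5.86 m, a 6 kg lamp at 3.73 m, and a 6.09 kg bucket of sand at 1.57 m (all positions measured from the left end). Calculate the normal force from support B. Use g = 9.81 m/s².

Choose support A as the axis so its reaction then has zero moment arm.
Hanging mass: 45.1 × 9.81 = 442.4 N down at 5.86 m → arm 5.86 m, τ = 442.4 × 5.86 = 2592 N·m clockwise.
Lamp: 6 × 9.81 = 58.86 N down at 3.73 m → arm 3.73 m, τ = 58.86 × 3.73 = 219.5 N·m clockwise.
Bucket of sand: 6.09 × 9.81 = 59.74 N down at 1.57 m → arm 1.57 m, τ = 59.74 × 1.57 = 93.79 N·m clockwise.
Net load moment about support A = 2905 N·m clockwise.
Reaction R at support B is upward at 7.63 m, arm 7.63 m → moment R × 7.63 counterclockwise.
Setting net torque to zero: R × 7.63 = 2905 → R = 381 N.

R_B ≈ 381 N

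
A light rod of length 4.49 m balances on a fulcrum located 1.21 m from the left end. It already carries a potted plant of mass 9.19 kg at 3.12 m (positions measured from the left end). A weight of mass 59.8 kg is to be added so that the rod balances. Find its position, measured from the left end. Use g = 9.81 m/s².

x ≈ 0.916 m from the left end

Taking torques about the fulcrum (at 1.21 m from the left end):
Potted plant: 9.19 × 9.81 = 90.15 N down at 3.12 m → arm 1.91 m, τ = 90.15 × 1.91 = 172.2 N·m clockwise.
Net moment of existing loads = 172.2 N·m clockwise.
The weight weighs 59.8 × 9.81 = 586.6 N and must supply an equal counterclockwise moment, so its lever arm about the fulcrum is 172.2 / 586.6 = 0.294 m.
That puts it at 1.21 − 0.294 = 0.916 m from the left end.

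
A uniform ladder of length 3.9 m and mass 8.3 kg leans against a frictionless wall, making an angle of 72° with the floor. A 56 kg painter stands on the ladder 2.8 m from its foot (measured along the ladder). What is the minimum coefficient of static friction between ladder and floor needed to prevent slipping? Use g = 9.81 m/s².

μ_min ≈ 0.224

Taking torques about the foot of the ladder:
Ladder weight 8.3×9.81 = 81.42 N acts at 1.95 m along the ladder; its horizontal arm is 1.95·cos72° = 0.6026 m → τ = 49.06 N·m clockwise.
Painter: 56×9.81 = 549.4 N at 2.8 m → arm 0.8652 m → τ = 475.3 N·m clockwise.
Wall normal N acts horizontally at the top; its moment arm is the height L sinθ = 3.9·sin72° = 3.709 m, counterclockwise.
Balancing moments: N × 3.709 = 524.4, giving N = 141.4 N.
ΣFx = 0 ⇒ f = N_wall = 141.4 N. ΣFy = 0 ⇒ N_floor = 630.8 N.
μ_min = f / N_floor = 141.4 / 630.8 = 0.224.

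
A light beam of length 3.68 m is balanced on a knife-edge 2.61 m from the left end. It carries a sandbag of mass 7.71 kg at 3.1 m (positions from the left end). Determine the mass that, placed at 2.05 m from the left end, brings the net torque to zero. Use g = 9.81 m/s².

Sum moments about the knife-edge (at 2.61 m from the left end) (the support reaction has zero arm there).
Sandbag: 7.71 × 9.81 = 75.64 N down at 3.1 m → arm 0.49 m, τ = 75.64 × 0.49 = 37.06 N·m clockwise.
Net moment of known loads = 37.06 N·m clockwise.
An unknown mass m at 2.05 m has arm 0.56 m; its moment is m·g·0.56 counterclockwise.
Στ = 0 ⇒ m × 9.81 × 0.56 = 37.06 ⇒ m = 37.06 / (9.81 × 0.56) = 6.75 kg.

m ≈ 6.75 kg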